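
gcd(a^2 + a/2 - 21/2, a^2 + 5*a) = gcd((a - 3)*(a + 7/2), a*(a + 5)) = 1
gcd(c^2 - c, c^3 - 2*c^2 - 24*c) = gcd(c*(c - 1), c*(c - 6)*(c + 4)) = c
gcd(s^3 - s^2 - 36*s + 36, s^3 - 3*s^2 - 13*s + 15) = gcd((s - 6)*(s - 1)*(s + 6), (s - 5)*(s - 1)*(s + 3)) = s - 1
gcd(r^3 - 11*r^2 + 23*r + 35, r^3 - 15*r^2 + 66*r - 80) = r - 5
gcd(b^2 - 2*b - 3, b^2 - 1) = b + 1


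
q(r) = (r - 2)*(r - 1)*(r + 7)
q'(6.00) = 137.00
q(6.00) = 260.00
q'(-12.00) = 317.00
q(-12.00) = -910.00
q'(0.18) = -17.46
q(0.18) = 10.72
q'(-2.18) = -22.18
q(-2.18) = 64.07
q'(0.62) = -12.89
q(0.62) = 4.00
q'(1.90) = 7.03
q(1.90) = -0.80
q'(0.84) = -10.16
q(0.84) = 1.46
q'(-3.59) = -9.06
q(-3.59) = 87.49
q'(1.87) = 6.45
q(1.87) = -1.00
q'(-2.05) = -22.79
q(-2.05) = 61.14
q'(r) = (r - 2)*(r - 1) + (r - 2)*(r + 7) + (r - 1)*(r + 7) = 3*r^2 + 8*r - 19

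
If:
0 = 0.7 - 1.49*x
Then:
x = 0.47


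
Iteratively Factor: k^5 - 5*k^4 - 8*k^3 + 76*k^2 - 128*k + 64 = (k - 1)*(k^4 - 4*k^3 - 12*k^2 + 64*k - 64) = (k - 2)*(k - 1)*(k^3 - 2*k^2 - 16*k + 32) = (k - 2)^2*(k - 1)*(k^2 - 16) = (k - 4)*(k - 2)^2*(k - 1)*(k + 4)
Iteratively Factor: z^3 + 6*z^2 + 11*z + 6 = (z + 2)*(z^2 + 4*z + 3) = (z + 1)*(z + 2)*(z + 3)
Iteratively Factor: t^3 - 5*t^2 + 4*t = (t - 1)*(t^2 - 4*t) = t*(t - 1)*(t - 4)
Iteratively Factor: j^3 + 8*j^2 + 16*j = (j + 4)*(j^2 + 4*j) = j*(j + 4)*(j + 4)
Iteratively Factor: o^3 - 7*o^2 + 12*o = (o - 4)*(o^2 - 3*o) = (o - 4)*(o - 3)*(o)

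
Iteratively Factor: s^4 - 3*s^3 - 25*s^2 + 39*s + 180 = (s - 5)*(s^3 + 2*s^2 - 15*s - 36) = (s - 5)*(s - 4)*(s^2 + 6*s + 9) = (s - 5)*(s - 4)*(s + 3)*(s + 3)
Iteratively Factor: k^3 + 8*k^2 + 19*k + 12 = (k + 3)*(k^2 + 5*k + 4) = (k + 1)*(k + 3)*(k + 4)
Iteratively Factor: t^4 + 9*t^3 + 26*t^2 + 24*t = (t + 2)*(t^3 + 7*t^2 + 12*t) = t*(t + 2)*(t^2 + 7*t + 12) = t*(t + 2)*(t + 3)*(t + 4)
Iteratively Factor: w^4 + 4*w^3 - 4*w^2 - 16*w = (w - 2)*(w^3 + 6*w^2 + 8*w) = (w - 2)*(w + 2)*(w^2 + 4*w) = (w - 2)*(w + 2)*(w + 4)*(w)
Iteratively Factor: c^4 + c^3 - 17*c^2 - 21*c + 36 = (c + 3)*(c^3 - 2*c^2 - 11*c + 12) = (c - 4)*(c + 3)*(c^2 + 2*c - 3) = (c - 4)*(c + 3)^2*(c - 1)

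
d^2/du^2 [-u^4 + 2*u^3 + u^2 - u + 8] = -12*u^2 + 12*u + 2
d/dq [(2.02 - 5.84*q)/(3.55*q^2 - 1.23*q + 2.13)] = (20.732*q^2 - 14.342*q - 9.9546)/(12.6025*q^4 - 8.733*q^3 + 16.6359*q^2 - 5.2398*q + 4.5369)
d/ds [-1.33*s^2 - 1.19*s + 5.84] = -2.66*s - 1.19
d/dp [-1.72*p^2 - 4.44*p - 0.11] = -3.44*p - 4.44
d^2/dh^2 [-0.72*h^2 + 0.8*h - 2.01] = -1.44000000000000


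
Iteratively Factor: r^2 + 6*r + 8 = (r + 4)*(r + 2)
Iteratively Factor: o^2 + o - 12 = (o - 3)*(o + 4)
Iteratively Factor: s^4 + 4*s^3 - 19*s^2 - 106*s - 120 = (s + 2)*(s^3 + 2*s^2 - 23*s - 60) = (s - 5)*(s + 2)*(s^2 + 7*s + 12) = (s - 5)*(s + 2)*(s + 4)*(s + 3)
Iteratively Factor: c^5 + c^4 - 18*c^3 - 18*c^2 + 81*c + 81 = (c + 3)*(c^4 - 2*c^3 - 12*c^2 + 18*c + 27) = (c - 3)*(c + 3)*(c^3 + c^2 - 9*c - 9) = (c - 3)^2*(c + 3)*(c^2 + 4*c + 3) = (c - 3)^2*(c + 1)*(c + 3)*(c + 3)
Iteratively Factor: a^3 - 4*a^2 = (a)*(a^2 - 4*a) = a*(a - 4)*(a)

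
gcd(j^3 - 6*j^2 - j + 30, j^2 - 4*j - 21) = 1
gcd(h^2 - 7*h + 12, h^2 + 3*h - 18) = h - 3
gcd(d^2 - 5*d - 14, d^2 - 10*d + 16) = 1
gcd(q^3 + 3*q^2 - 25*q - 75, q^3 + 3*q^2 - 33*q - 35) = q - 5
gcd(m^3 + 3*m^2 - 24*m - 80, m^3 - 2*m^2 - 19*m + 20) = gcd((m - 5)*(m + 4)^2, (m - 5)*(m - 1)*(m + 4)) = m^2 - m - 20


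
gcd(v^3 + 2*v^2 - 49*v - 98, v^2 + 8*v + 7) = v + 7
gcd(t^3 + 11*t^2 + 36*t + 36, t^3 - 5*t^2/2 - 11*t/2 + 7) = t + 2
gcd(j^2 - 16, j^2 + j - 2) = 1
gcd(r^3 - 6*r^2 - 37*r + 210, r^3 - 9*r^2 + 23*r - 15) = r - 5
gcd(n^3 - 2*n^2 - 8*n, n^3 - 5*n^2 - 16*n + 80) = n - 4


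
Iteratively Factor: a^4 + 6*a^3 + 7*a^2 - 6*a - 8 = (a + 4)*(a^3 + 2*a^2 - a - 2) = (a + 1)*(a + 4)*(a^2 + a - 2) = (a + 1)*(a + 2)*(a + 4)*(a - 1)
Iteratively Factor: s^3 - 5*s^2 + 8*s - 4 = (s - 2)*(s^2 - 3*s + 2) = (s - 2)^2*(s - 1)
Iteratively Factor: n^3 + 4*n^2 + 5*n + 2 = (n + 2)*(n^2 + 2*n + 1) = (n + 1)*(n + 2)*(n + 1)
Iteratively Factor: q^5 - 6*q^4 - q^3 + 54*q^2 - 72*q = (q)*(q^4 - 6*q^3 - q^2 + 54*q - 72) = q*(q - 4)*(q^3 - 2*q^2 - 9*q + 18) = q*(q - 4)*(q + 3)*(q^2 - 5*q + 6) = q*(q - 4)*(q - 3)*(q + 3)*(q - 2)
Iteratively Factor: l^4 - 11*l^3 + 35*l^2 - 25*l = (l - 5)*(l^3 - 6*l^2 + 5*l) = (l - 5)*(l - 1)*(l^2 - 5*l) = (l - 5)^2*(l - 1)*(l)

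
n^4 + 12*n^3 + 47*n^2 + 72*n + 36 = (n + 1)*(n + 2)*(n + 3)*(n + 6)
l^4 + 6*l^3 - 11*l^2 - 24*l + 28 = (l - 2)*(l - 1)*(l + 2)*(l + 7)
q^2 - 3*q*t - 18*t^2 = (q - 6*t)*(q + 3*t)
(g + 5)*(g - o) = g^2 - g*o + 5*g - 5*o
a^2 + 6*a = a*(a + 6)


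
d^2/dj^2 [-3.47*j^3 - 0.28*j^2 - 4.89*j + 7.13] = -20.82*j - 0.56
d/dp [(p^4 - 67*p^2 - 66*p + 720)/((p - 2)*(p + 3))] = (2*p^5 + 3*p^4 - 24*p^3 - p^2 - 636*p - 324)/(p^4 + 2*p^3 - 11*p^2 - 12*p + 36)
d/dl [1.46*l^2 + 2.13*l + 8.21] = 2.92*l + 2.13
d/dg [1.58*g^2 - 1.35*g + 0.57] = 3.16*g - 1.35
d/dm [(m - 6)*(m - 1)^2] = (m - 1)*(3*m - 13)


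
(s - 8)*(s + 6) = s^2 - 2*s - 48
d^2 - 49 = (d - 7)*(d + 7)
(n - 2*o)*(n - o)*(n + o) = n^3 - 2*n^2*o - n*o^2 + 2*o^3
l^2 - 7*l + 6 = (l - 6)*(l - 1)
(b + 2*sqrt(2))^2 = b^2 + 4*sqrt(2)*b + 8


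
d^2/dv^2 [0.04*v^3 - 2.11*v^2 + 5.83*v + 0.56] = 0.24*v - 4.22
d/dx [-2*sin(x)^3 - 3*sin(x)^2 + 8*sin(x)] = 2*(-3*sin(x)^2 - 3*sin(x) + 4)*cos(x)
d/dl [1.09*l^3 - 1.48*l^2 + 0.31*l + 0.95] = 3.27*l^2 - 2.96*l + 0.31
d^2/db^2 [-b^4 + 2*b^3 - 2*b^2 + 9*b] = -12*b^2 + 12*b - 4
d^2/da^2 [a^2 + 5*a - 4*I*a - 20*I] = 2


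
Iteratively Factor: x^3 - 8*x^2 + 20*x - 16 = (x - 2)*(x^2 - 6*x + 8) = (x - 2)^2*(x - 4)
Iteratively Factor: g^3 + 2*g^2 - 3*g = (g + 3)*(g^2 - g) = (g - 1)*(g + 3)*(g)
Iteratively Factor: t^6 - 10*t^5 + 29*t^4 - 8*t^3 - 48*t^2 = (t - 4)*(t^5 - 6*t^4 + 5*t^3 + 12*t^2) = (t - 4)*(t + 1)*(t^4 - 7*t^3 + 12*t^2) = t*(t - 4)*(t + 1)*(t^3 - 7*t^2 + 12*t) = t^2*(t - 4)*(t + 1)*(t^2 - 7*t + 12) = t^2*(t - 4)^2*(t + 1)*(t - 3)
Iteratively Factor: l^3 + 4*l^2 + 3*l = (l)*(l^2 + 4*l + 3) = l*(l + 1)*(l + 3)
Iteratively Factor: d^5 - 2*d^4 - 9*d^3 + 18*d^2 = (d - 3)*(d^4 + d^3 - 6*d^2) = d*(d - 3)*(d^3 + d^2 - 6*d) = d*(d - 3)*(d - 2)*(d^2 + 3*d) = d*(d - 3)*(d - 2)*(d + 3)*(d)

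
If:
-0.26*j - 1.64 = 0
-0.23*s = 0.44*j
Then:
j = -6.31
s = 12.07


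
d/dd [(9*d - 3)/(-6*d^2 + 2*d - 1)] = 3*(18*d^2 - 12*d - 1)/(36*d^4 - 24*d^3 + 16*d^2 - 4*d + 1)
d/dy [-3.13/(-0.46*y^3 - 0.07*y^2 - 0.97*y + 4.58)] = (-4.3194*y^2 - 0.4382*y - 3.0361)/(0.46*y^3 + 0.07*y^2 + 0.97*y - 4.58)^2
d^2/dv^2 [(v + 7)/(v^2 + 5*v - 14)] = 2/(v^3 - 6*v^2 + 12*v - 8)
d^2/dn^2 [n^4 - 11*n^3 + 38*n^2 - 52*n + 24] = 12*n^2 - 66*n + 76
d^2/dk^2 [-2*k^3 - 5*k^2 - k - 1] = -12*k - 10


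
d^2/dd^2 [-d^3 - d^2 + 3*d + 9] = -6*d - 2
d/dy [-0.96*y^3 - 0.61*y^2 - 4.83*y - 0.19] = -2.88*y^2 - 1.22*y - 4.83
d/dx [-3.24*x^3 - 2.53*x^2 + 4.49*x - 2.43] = -9.72*x^2 - 5.06*x + 4.49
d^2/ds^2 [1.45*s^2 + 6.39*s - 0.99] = 2.90000000000000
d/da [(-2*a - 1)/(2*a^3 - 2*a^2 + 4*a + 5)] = 2*(4*a^3 + a^2 - 2*a - 3)/(4*a^6 - 8*a^5 + 20*a^4 + 4*a^3 - 4*a^2 + 40*a + 25)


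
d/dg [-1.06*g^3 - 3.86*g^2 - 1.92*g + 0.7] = -3.18*g^2 - 7.72*g - 1.92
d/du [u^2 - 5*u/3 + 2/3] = 2*u - 5/3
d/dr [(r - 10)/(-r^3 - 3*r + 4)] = (-r^3 - 3*r + 3*(r - 10)*(r^2 + 1) + 4)/(r^3 + 3*r - 4)^2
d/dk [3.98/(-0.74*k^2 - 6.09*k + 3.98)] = (5.8904*k + 24.2382)/(0.74*k^2 + 6.09*k - 3.98)^2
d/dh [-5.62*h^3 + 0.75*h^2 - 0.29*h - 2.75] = -16.86*h^2 + 1.5*h - 0.29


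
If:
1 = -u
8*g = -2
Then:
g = -1/4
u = -1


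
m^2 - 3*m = m*(m - 3)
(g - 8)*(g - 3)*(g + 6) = g^3 - 5*g^2 - 42*g + 144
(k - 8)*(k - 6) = k^2 - 14*k + 48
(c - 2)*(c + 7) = c^2 + 5*c - 14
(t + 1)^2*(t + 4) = t^3 + 6*t^2 + 9*t + 4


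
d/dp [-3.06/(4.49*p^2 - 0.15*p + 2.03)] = (27.4788*p - 0.459)/(4.49*p^2 - 0.15*p + 2.03)^2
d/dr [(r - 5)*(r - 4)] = 2*r - 9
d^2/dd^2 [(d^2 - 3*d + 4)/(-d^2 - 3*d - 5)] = 2*(6*d^3 + 3*d^2 - 81*d - 86)/(d^6 + 9*d^5 + 42*d^4 + 117*d^3 + 210*d^2 + 225*d + 125)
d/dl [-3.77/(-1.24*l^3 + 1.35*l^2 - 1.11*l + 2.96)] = (-14.0244*l^2 + 10.179*l - 4.1847)/(1.24*l^3 - 1.35*l^2 + 1.11*l - 2.96)^2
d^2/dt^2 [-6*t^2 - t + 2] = -12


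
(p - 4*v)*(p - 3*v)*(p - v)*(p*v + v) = p^4*v - 8*p^3*v^2 + p^3*v + 19*p^2*v^3 - 8*p^2*v^2 - 12*p*v^4 + 19*p*v^3 - 12*v^4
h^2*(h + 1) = h^3 + h^2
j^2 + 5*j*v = j*(j + 5*v)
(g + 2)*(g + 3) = g^2 + 5*g + 6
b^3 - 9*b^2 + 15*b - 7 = (b - 7)*(b - 1)^2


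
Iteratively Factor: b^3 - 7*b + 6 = (b + 3)*(b^2 - 3*b + 2) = (b - 1)*(b + 3)*(b - 2)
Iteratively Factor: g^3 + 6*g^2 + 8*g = (g + 2)*(g^2 + 4*g) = g*(g + 2)*(g + 4)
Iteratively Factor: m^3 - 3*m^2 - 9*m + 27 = (m - 3)*(m^2 - 9) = (m - 3)*(m + 3)*(m - 3)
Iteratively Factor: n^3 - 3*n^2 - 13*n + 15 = (n + 3)*(n^2 - 6*n + 5) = (n - 5)*(n + 3)*(n - 1)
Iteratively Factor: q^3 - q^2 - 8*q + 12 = (q - 2)*(q^2 + q - 6) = (q - 2)*(q + 3)*(q - 2)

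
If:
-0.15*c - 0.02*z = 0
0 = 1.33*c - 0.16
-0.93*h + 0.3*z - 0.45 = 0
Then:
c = 0.12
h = -0.77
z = -0.90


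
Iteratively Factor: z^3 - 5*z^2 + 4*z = (z - 4)*(z^2 - z) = (z - 4)*(z - 1)*(z)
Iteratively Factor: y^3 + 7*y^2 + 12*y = (y)*(y^2 + 7*y + 12) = y*(y + 4)*(y + 3)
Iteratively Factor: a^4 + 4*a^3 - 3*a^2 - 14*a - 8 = (a - 2)*(a^3 + 6*a^2 + 9*a + 4) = (a - 2)*(a + 1)*(a^2 + 5*a + 4) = (a - 2)*(a + 1)^2*(a + 4)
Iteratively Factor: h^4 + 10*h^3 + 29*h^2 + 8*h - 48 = (h + 4)*(h^3 + 6*h^2 + 5*h - 12) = (h + 4)^2*(h^2 + 2*h - 3) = (h + 3)*(h + 4)^2*(h - 1)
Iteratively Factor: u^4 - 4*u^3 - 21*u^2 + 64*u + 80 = (u - 5)*(u^3 + u^2 - 16*u - 16) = (u - 5)*(u + 4)*(u^2 - 3*u - 4) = (u - 5)*(u + 1)*(u + 4)*(u - 4)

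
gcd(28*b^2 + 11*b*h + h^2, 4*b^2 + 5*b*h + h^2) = 4*b + h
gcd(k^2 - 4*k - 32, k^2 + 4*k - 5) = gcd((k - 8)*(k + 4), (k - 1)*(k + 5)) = 1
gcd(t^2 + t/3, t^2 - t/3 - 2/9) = t + 1/3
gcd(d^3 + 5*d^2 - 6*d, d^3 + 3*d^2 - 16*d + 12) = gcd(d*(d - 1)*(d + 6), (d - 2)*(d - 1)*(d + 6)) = d^2 + 5*d - 6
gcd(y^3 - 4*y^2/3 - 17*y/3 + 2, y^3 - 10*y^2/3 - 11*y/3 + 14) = y^2 - y - 6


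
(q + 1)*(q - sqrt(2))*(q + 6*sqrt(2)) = q^3 + q^2 + 5*sqrt(2)*q^2 - 12*q + 5*sqrt(2)*q - 12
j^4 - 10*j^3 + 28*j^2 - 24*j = j*(j - 6)*(j - 2)^2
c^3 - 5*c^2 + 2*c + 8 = (c - 4)*(c - 2)*(c + 1)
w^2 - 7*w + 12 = (w - 4)*(w - 3)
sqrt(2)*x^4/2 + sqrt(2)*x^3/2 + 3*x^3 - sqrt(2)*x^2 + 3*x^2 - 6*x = x*(x - 1)*(x + 3*sqrt(2))*(sqrt(2)*x/2 + sqrt(2))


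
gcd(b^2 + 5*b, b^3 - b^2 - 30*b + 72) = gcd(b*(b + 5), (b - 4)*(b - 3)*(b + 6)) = 1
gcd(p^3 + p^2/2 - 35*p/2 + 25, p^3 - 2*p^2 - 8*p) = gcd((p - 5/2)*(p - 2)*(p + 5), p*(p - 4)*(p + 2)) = 1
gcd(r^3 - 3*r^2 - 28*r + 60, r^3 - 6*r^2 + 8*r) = r - 2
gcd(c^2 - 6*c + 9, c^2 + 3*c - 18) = c - 3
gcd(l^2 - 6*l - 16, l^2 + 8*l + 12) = l + 2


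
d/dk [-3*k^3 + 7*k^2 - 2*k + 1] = -9*k^2 + 14*k - 2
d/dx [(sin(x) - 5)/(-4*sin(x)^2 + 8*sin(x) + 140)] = (sin(x)^2 - 10*sin(x) + 45)*cos(x)/(4*(sin(x) - 7)^2*(sin(x) + 5)^2)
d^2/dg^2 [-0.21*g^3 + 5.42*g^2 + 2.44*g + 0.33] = 10.84 - 1.26*g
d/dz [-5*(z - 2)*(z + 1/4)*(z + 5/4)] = -15*z^2 + 5*z + 215/16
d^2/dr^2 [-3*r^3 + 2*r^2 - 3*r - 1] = 4 - 18*r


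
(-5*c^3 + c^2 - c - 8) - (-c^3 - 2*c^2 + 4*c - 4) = -4*c^3 + 3*c^2 - 5*c - 4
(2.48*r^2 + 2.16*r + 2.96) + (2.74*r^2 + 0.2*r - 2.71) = 5.22*r^2 + 2.36*r + 0.25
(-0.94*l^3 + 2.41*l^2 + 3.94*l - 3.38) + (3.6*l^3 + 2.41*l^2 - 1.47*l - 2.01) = 2.66*l^3 + 4.82*l^2 + 2.47*l - 5.39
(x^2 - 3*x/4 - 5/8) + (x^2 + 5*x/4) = 2*x^2 + x/2 - 5/8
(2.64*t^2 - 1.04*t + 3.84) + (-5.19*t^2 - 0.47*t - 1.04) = -2.55*t^2 - 1.51*t + 2.8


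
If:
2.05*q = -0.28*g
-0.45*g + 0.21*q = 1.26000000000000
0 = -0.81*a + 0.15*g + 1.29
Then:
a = 1.11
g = -2.63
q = 0.36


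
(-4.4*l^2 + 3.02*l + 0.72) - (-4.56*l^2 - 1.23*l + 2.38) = 0.159999999999999*l^2 + 4.25*l - 1.66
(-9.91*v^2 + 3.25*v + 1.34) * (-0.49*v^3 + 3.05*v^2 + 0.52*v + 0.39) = 4.8559*v^5 - 31.818*v^4 + 4.1027*v^3 + 1.9121*v^2 + 1.9643*v + 0.5226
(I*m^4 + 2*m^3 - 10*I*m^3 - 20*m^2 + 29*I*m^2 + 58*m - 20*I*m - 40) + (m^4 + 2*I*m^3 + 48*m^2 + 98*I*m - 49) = m^4 + I*m^4 + 2*m^3 - 8*I*m^3 + 28*m^2 + 29*I*m^2 + 58*m + 78*I*m - 89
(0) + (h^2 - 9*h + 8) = h^2 - 9*h + 8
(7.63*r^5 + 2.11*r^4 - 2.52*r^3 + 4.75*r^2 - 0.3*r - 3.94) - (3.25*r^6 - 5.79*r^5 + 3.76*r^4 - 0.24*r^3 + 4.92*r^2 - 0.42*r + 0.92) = -3.25*r^6 + 13.42*r^5 - 1.65*r^4 - 2.28*r^3 - 0.17*r^2 + 0.12*r - 4.86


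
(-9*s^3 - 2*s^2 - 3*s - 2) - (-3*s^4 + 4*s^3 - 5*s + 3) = 3*s^4 - 13*s^3 - 2*s^2 + 2*s - 5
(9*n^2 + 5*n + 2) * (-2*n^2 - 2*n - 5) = -18*n^4 - 28*n^3 - 59*n^2 - 29*n - 10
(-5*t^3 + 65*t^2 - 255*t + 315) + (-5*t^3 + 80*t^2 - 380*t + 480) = -10*t^3 + 145*t^2 - 635*t + 795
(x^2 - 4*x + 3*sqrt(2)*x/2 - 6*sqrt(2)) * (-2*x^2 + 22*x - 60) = -2*x^4 - 3*sqrt(2)*x^3 + 30*x^3 - 148*x^2 + 45*sqrt(2)*x^2 - 222*sqrt(2)*x + 240*x + 360*sqrt(2)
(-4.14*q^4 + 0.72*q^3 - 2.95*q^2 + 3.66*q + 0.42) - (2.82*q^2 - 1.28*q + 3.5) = -4.14*q^4 + 0.72*q^3 - 5.77*q^2 + 4.94*q - 3.08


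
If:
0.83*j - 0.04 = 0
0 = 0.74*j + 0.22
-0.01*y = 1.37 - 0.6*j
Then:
No Solution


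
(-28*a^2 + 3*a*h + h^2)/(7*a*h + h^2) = (-4*a + h)/h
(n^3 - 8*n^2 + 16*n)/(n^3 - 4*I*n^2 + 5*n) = (n^2 - 8*n + 16)/(n^2 - 4*I*n + 5)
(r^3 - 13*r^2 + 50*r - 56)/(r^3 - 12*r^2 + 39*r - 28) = (r - 2)/(r - 1)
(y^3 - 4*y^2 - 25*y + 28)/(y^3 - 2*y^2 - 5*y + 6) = (y^2 - 3*y - 28)/(y^2 - y - 6)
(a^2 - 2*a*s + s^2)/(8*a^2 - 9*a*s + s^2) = (-a + s)/(-8*a + s)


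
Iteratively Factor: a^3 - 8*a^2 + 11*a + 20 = (a + 1)*(a^2 - 9*a + 20) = (a - 5)*(a + 1)*(a - 4)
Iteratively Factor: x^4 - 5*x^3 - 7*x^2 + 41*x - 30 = (x - 2)*(x^3 - 3*x^2 - 13*x + 15) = (x - 5)*(x - 2)*(x^2 + 2*x - 3) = (x - 5)*(x - 2)*(x - 1)*(x + 3)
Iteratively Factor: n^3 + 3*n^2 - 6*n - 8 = (n - 2)*(n^2 + 5*n + 4) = (n - 2)*(n + 4)*(n + 1)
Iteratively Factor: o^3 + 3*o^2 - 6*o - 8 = (o + 4)*(o^2 - o - 2) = (o - 2)*(o + 4)*(o + 1)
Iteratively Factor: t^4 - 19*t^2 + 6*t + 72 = (t - 3)*(t^3 + 3*t^2 - 10*t - 24) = (t - 3)*(t + 4)*(t^2 - t - 6) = (t - 3)^2*(t + 4)*(t + 2)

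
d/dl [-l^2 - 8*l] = -2*l - 8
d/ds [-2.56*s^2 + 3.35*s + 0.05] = 3.35 - 5.12*s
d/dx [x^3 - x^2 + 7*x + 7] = 3*x^2 - 2*x + 7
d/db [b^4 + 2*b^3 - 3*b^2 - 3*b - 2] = 4*b^3 + 6*b^2 - 6*b - 3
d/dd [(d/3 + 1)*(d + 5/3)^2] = (3*d + 5)*(9*d + 23)/27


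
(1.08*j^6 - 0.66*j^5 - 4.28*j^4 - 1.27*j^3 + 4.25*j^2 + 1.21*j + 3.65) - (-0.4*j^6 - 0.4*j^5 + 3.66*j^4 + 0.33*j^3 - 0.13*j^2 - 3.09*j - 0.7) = 1.48*j^6 - 0.26*j^5 - 7.94*j^4 - 1.6*j^3 + 4.38*j^2 + 4.3*j + 4.35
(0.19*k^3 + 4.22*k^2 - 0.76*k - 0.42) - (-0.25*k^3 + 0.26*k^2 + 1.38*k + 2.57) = 0.44*k^3 + 3.96*k^2 - 2.14*k - 2.99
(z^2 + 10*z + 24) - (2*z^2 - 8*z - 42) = -z^2 + 18*z + 66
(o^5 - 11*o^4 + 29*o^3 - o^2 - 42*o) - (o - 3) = o^5 - 11*o^4 + 29*o^3 - o^2 - 43*o + 3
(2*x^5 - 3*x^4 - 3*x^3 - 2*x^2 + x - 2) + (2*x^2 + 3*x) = 2*x^5 - 3*x^4 - 3*x^3 + 4*x - 2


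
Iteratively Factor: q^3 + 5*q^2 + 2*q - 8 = (q + 2)*(q^2 + 3*q - 4) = (q + 2)*(q + 4)*(q - 1)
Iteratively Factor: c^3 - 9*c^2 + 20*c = (c)*(c^2 - 9*c + 20) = c*(c - 4)*(c - 5)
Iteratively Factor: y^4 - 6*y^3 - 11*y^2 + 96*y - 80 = (y + 4)*(y^3 - 10*y^2 + 29*y - 20) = (y - 4)*(y + 4)*(y^2 - 6*y + 5) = (y - 5)*(y - 4)*(y + 4)*(y - 1)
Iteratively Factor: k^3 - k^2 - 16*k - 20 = (k + 2)*(k^2 - 3*k - 10) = (k - 5)*(k + 2)*(k + 2)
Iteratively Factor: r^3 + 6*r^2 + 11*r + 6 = (r + 3)*(r^2 + 3*r + 2) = (r + 2)*(r + 3)*(r + 1)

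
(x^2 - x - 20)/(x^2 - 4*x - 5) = (x + 4)/(x + 1)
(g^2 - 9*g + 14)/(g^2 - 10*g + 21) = (g - 2)/(g - 3)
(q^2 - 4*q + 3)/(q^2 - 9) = (q - 1)/(q + 3)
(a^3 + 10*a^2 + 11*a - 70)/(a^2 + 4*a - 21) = (a^2 + 3*a - 10)/(a - 3)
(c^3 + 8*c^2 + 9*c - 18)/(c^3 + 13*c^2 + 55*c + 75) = (c^2 + 5*c - 6)/(c^2 + 10*c + 25)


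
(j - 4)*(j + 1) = j^2 - 3*j - 4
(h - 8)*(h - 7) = h^2 - 15*h + 56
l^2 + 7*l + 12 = (l + 3)*(l + 4)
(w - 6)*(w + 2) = w^2 - 4*w - 12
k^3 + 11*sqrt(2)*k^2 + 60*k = k*(k + 5*sqrt(2))*(k + 6*sqrt(2))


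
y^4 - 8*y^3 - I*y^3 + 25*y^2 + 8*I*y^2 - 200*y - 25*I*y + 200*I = (y - 8)*(y - 5*I)*(y - I)*(y + 5*I)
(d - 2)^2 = d^2 - 4*d + 4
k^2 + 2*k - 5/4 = (k - 1/2)*(k + 5/2)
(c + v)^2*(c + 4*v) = c^3 + 6*c^2*v + 9*c*v^2 + 4*v^3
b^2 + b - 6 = (b - 2)*(b + 3)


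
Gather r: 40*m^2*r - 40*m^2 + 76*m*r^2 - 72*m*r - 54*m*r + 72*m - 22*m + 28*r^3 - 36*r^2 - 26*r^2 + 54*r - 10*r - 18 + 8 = -40*m^2 + 50*m + 28*r^3 + r^2*(76*m - 62) + r*(40*m^2 - 126*m + 44) - 10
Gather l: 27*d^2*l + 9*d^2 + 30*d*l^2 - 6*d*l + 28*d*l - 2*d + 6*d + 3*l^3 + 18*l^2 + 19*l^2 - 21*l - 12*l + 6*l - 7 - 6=9*d^2 + 4*d + 3*l^3 + l^2*(30*d + 37) + l*(27*d^2 + 22*d - 27) - 13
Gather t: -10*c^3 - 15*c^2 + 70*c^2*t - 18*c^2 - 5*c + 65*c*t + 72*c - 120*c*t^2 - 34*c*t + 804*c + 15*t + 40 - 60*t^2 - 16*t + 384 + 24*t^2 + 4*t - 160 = -10*c^3 - 33*c^2 + 871*c + t^2*(-120*c - 36) + t*(70*c^2 + 31*c + 3) + 264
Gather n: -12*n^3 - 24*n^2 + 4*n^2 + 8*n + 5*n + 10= -12*n^3 - 20*n^2 + 13*n + 10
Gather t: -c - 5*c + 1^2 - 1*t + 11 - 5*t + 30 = -6*c - 6*t + 42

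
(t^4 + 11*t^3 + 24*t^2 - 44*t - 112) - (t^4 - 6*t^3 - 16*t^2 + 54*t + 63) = 17*t^3 + 40*t^2 - 98*t - 175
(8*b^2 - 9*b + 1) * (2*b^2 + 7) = 16*b^4 - 18*b^3 + 58*b^2 - 63*b + 7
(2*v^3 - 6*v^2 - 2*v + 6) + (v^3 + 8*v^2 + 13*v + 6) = 3*v^3 + 2*v^2 + 11*v + 12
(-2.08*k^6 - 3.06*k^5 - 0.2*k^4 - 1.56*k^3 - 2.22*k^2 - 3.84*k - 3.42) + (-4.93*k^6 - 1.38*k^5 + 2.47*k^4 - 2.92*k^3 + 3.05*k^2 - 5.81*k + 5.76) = -7.01*k^6 - 4.44*k^5 + 2.27*k^4 - 4.48*k^3 + 0.83*k^2 - 9.65*k + 2.34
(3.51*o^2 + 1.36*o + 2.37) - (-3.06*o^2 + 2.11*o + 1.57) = 6.57*o^2 - 0.75*o + 0.8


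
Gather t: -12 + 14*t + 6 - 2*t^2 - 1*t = -2*t^2 + 13*t - 6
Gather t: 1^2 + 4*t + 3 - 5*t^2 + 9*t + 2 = -5*t^2 + 13*t + 6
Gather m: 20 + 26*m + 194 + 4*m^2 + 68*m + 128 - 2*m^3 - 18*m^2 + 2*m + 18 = -2*m^3 - 14*m^2 + 96*m + 360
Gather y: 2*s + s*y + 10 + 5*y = 2*s + y*(s + 5) + 10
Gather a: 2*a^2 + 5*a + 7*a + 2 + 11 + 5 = 2*a^2 + 12*a + 18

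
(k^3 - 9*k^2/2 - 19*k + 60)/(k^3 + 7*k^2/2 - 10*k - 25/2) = (k^2 - 2*k - 24)/(k^2 + 6*k + 5)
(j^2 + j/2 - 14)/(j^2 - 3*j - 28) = (j - 7/2)/(j - 7)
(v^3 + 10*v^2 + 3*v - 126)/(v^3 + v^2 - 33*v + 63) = (v + 6)/(v - 3)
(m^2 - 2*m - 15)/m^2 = 1 - 2/m - 15/m^2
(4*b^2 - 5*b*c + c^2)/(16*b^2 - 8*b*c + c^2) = (b - c)/(4*b - c)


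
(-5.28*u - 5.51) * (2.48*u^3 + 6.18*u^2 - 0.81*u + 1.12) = -13.0944*u^4 - 46.2952*u^3 - 29.775*u^2 - 1.4505*u - 6.1712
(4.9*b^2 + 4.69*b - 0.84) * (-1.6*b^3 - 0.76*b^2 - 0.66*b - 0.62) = -7.84*b^5 - 11.228*b^4 - 5.4544*b^3 - 5.495*b^2 - 2.3534*b + 0.5208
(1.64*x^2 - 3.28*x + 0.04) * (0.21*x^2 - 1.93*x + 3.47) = 0.3444*x^4 - 3.854*x^3 + 12.0296*x^2 - 11.4588*x + 0.1388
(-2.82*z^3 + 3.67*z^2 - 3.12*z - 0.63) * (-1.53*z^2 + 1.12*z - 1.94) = 4.3146*z^5 - 8.7735*z^4 + 14.3548*z^3 - 9.6503*z^2 + 5.3472*z + 1.2222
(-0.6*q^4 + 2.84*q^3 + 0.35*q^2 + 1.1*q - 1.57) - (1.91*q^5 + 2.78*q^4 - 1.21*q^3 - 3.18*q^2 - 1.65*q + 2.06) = -1.91*q^5 - 3.38*q^4 + 4.05*q^3 + 3.53*q^2 + 2.75*q - 3.63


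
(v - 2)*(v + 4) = v^2 + 2*v - 8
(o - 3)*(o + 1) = o^2 - 2*o - 3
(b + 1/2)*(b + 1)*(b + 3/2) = b^3 + 3*b^2 + 11*b/4 + 3/4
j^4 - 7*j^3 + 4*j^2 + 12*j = j*(j - 6)*(j - 2)*(j + 1)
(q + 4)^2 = q^2 + 8*q + 16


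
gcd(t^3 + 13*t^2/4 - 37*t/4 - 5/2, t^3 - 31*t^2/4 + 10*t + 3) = t^2 - 7*t/4 - 1/2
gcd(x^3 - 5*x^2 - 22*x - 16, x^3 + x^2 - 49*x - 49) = x + 1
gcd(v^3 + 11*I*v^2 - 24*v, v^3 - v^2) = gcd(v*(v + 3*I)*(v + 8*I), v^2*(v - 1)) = v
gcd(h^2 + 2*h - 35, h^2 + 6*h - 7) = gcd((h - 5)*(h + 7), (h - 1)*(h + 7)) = h + 7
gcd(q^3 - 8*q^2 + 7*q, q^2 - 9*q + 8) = q - 1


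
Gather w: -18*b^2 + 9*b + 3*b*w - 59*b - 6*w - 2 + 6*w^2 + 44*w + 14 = -18*b^2 - 50*b + 6*w^2 + w*(3*b + 38) + 12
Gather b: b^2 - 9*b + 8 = b^2 - 9*b + 8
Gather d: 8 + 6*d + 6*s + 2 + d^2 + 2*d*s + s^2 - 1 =d^2 + d*(2*s + 6) + s^2 + 6*s + 9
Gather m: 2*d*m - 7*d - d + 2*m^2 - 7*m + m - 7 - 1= -8*d + 2*m^2 + m*(2*d - 6) - 8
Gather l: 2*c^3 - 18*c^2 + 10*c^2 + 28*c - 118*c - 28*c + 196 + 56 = 2*c^3 - 8*c^2 - 118*c + 252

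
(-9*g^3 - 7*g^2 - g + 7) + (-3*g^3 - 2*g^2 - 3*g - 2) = -12*g^3 - 9*g^2 - 4*g + 5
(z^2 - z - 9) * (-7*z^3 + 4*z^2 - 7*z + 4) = -7*z^5 + 11*z^4 + 52*z^3 - 25*z^2 + 59*z - 36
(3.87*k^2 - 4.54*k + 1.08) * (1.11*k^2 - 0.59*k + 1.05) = 4.2957*k^4 - 7.3227*k^3 + 7.9409*k^2 - 5.4042*k + 1.134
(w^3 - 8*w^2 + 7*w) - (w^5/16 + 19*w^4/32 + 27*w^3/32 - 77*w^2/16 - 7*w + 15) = -w^5/16 - 19*w^4/32 + 5*w^3/32 - 51*w^2/16 + 14*w - 15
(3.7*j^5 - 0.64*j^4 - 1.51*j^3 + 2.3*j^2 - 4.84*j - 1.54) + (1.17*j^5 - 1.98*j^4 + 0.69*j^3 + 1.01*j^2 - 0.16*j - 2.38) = 4.87*j^5 - 2.62*j^4 - 0.82*j^3 + 3.31*j^2 - 5.0*j - 3.92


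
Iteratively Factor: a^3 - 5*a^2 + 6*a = (a)*(a^2 - 5*a + 6) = a*(a - 2)*(a - 3)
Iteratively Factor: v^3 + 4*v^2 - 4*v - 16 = (v - 2)*(v^2 + 6*v + 8) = (v - 2)*(v + 2)*(v + 4)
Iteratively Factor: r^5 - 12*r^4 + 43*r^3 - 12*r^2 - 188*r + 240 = (r + 2)*(r^4 - 14*r^3 + 71*r^2 - 154*r + 120) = (r - 5)*(r + 2)*(r^3 - 9*r^2 + 26*r - 24) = (r - 5)*(r - 3)*(r + 2)*(r^2 - 6*r + 8) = (r - 5)*(r - 4)*(r - 3)*(r + 2)*(r - 2)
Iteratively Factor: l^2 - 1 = (l - 1)*(l + 1)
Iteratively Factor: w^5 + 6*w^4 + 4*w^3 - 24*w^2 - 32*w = (w)*(w^4 + 6*w^3 + 4*w^2 - 24*w - 32) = w*(w + 2)*(w^3 + 4*w^2 - 4*w - 16) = w*(w - 2)*(w + 2)*(w^2 + 6*w + 8) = w*(w - 2)*(w + 2)^2*(w + 4)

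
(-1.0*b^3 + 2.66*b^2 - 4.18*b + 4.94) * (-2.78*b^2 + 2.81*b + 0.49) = 2.78*b^5 - 10.2048*b^4 + 18.605*b^3 - 24.1756*b^2 + 11.8332*b + 2.4206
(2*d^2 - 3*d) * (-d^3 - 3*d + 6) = -2*d^5 + 3*d^4 - 6*d^3 + 21*d^2 - 18*d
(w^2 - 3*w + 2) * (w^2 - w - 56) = w^4 - 4*w^3 - 51*w^2 + 166*w - 112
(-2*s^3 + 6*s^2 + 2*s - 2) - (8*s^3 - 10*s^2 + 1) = -10*s^3 + 16*s^2 + 2*s - 3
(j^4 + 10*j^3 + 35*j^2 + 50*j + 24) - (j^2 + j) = j^4 + 10*j^3 + 34*j^2 + 49*j + 24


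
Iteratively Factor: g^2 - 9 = (g - 3)*(g + 3)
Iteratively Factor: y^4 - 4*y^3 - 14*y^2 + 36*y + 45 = (y + 1)*(y^3 - 5*y^2 - 9*y + 45) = (y - 5)*(y + 1)*(y^2 - 9) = (y - 5)*(y + 1)*(y + 3)*(y - 3)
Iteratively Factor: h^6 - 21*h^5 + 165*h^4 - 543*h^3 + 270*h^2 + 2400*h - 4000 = (h - 5)*(h^5 - 16*h^4 + 85*h^3 - 118*h^2 - 320*h + 800) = (h - 5)^2*(h^4 - 11*h^3 + 30*h^2 + 32*h - 160) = (h - 5)^2*(h - 4)*(h^3 - 7*h^2 + 2*h + 40) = (h - 5)^2*(h - 4)*(h + 2)*(h^2 - 9*h + 20) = (h - 5)^3*(h - 4)*(h + 2)*(h - 4)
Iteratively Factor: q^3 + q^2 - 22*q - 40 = (q + 4)*(q^2 - 3*q - 10) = (q - 5)*(q + 4)*(q + 2)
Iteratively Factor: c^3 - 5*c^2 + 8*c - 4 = (c - 1)*(c^2 - 4*c + 4) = (c - 2)*(c - 1)*(c - 2)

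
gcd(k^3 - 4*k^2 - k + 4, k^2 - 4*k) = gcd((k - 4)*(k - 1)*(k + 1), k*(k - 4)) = k - 4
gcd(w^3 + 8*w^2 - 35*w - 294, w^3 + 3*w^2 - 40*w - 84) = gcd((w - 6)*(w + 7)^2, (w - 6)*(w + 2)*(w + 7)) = w^2 + w - 42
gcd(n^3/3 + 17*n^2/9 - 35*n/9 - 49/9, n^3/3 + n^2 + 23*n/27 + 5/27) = n + 1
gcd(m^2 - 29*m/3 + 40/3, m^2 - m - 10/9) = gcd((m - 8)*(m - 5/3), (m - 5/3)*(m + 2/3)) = m - 5/3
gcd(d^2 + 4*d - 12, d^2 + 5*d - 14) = d - 2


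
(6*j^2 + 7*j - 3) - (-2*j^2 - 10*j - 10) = 8*j^2 + 17*j + 7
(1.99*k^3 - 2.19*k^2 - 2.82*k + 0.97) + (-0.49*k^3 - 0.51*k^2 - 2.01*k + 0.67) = 1.5*k^3 - 2.7*k^2 - 4.83*k + 1.64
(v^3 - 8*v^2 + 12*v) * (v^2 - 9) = v^5 - 8*v^4 + 3*v^3 + 72*v^2 - 108*v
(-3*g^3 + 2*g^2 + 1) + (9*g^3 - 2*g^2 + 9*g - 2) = 6*g^3 + 9*g - 1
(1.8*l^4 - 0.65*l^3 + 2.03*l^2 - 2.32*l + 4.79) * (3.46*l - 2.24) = 6.228*l^5 - 6.281*l^4 + 8.4798*l^3 - 12.5744*l^2 + 21.7702*l - 10.7296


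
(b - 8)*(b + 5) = b^2 - 3*b - 40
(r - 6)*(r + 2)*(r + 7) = r^3 + 3*r^2 - 40*r - 84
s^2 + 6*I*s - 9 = (s + 3*I)^2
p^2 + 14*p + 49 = (p + 7)^2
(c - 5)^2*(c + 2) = c^3 - 8*c^2 + 5*c + 50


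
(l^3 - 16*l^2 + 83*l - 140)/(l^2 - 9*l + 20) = l - 7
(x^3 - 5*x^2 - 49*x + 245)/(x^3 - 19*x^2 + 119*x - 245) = (x + 7)/(x - 7)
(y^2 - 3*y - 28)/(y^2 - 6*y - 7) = (y + 4)/(y + 1)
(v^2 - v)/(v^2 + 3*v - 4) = v/(v + 4)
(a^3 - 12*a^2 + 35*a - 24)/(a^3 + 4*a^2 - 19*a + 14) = (a^2 - 11*a + 24)/(a^2 + 5*a - 14)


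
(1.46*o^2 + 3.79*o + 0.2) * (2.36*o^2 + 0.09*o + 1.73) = 3.4456*o^4 + 9.0758*o^3 + 3.3389*o^2 + 6.5747*o + 0.346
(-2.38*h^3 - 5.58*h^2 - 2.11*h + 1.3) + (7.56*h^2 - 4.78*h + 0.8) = -2.38*h^3 + 1.98*h^2 - 6.89*h + 2.1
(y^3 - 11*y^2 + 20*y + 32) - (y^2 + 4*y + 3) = y^3 - 12*y^2 + 16*y + 29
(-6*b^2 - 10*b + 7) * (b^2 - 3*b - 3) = -6*b^4 + 8*b^3 + 55*b^2 + 9*b - 21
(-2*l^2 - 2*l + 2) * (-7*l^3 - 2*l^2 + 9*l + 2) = 14*l^5 + 18*l^4 - 28*l^3 - 26*l^2 + 14*l + 4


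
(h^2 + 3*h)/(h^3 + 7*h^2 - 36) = h/(h^2 + 4*h - 12)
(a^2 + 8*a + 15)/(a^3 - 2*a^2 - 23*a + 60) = (a + 3)/(a^2 - 7*a + 12)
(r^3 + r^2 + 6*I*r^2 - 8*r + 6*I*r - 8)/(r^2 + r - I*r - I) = (r^2 + 6*I*r - 8)/(r - I)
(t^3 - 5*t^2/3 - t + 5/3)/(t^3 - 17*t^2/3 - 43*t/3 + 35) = (t^2 - 1)/(t^2 - 4*t - 21)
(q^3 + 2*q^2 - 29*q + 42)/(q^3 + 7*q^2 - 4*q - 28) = (q - 3)/(q + 2)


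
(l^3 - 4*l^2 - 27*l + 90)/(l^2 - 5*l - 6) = (l^2 + 2*l - 15)/(l + 1)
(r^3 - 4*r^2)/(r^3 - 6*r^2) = (r - 4)/(r - 6)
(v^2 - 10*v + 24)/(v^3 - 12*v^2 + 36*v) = (v - 4)/(v*(v - 6))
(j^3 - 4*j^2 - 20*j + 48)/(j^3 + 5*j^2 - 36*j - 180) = (j^2 + 2*j - 8)/(j^2 + 11*j + 30)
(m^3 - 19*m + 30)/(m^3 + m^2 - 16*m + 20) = (m - 3)/(m - 2)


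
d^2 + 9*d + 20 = (d + 4)*(d + 5)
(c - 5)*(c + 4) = c^2 - c - 20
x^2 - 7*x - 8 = (x - 8)*(x + 1)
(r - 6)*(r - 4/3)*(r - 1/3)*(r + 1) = r^4 - 20*r^3/3 + 25*r^2/9 + 70*r/9 - 8/3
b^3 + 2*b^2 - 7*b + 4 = (b - 1)^2*(b + 4)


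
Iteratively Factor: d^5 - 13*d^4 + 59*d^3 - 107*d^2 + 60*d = (d - 3)*(d^4 - 10*d^3 + 29*d^2 - 20*d) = (d - 5)*(d - 3)*(d^3 - 5*d^2 + 4*d) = d*(d - 5)*(d - 3)*(d^2 - 5*d + 4) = d*(d - 5)*(d - 4)*(d - 3)*(d - 1)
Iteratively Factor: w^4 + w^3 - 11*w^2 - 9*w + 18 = (w - 1)*(w^3 + 2*w^2 - 9*w - 18) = (w - 1)*(w + 2)*(w^2 - 9) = (w - 3)*(w - 1)*(w + 2)*(w + 3)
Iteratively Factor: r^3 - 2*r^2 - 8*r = (r - 4)*(r^2 + 2*r) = (r - 4)*(r + 2)*(r)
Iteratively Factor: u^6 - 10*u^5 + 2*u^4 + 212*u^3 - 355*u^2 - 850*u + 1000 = (u - 1)*(u^5 - 9*u^4 - 7*u^3 + 205*u^2 - 150*u - 1000) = (u - 5)*(u - 1)*(u^4 - 4*u^3 - 27*u^2 + 70*u + 200) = (u - 5)*(u - 1)*(u + 4)*(u^3 - 8*u^2 + 5*u + 50) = (u - 5)^2*(u - 1)*(u + 4)*(u^2 - 3*u - 10) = (u - 5)^3*(u - 1)*(u + 4)*(u + 2)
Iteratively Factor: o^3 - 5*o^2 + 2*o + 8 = (o - 2)*(o^2 - 3*o - 4) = (o - 2)*(o + 1)*(o - 4)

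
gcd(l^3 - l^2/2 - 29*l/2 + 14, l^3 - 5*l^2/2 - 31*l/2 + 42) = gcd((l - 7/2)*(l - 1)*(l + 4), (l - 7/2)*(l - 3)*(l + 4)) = l^2 + l/2 - 14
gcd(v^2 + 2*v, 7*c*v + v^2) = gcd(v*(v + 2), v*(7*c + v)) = v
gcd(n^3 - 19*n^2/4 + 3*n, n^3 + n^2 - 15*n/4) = n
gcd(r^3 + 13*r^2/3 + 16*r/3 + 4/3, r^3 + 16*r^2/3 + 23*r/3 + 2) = r^2 + 7*r/3 + 2/3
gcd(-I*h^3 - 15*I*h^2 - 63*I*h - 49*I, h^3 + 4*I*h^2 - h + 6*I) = 1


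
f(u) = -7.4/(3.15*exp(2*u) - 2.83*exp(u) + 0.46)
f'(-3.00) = -8.67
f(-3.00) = -22.64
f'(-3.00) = -8.67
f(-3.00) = -22.64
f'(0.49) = 5.02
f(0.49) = -1.75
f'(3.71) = 0.00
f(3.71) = -0.00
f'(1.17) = 0.72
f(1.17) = -0.31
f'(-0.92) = -33.55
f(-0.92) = 44.17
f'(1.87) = 0.14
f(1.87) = -0.06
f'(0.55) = 4.12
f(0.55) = -1.47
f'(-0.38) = 1576296.90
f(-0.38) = 3396.77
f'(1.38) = 0.43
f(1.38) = -0.19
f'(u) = -7.4*(-6.3*exp(2*u) + 2.83*exp(u))/(3.15*exp(2*u) - 2.83*exp(u) + 0.46)^2 = (46.62*exp(u) - 20.942)*exp(u)/(3.15*exp(2*u) - 2.83*exp(u) + 0.46)^2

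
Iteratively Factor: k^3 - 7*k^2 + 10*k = (k - 2)*(k^2 - 5*k) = k*(k - 2)*(k - 5)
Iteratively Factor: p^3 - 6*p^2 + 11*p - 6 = (p - 1)*(p^2 - 5*p + 6) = (p - 3)*(p - 1)*(p - 2)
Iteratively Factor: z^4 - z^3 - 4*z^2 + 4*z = (z - 2)*(z^3 + z^2 - 2*z) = (z - 2)*(z + 2)*(z^2 - z) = z*(z - 2)*(z + 2)*(z - 1)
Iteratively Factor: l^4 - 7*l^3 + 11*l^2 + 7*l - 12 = (l - 3)*(l^3 - 4*l^2 - l + 4) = (l - 3)*(l + 1)*(l^2 - 5*l + 4) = (l - 3)*(l - 1)*(l + 1)*(l - 4)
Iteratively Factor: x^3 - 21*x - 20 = (x + 4)*(x^2 - 4*x - 5) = (x - 5)*(x + 4)*(x + 1)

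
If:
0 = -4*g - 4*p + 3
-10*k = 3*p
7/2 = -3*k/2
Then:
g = -253/36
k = -7/3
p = 70/9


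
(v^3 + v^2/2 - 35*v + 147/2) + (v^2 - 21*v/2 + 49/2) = v^3 + 3*v^2/2 - 91*v/2 + 98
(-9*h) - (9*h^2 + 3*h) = -9*h^2 - 12*h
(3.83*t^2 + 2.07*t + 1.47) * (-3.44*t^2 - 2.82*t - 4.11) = -13.1752*t^4 - 17.9214*t^3 - 26.6355*t^2 - 12.6531*t - 6.0417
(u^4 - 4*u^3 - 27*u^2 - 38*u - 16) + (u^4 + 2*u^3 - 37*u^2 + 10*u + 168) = 2*u^4 - 2*u^3 - 64*u^2 - 28*u + 152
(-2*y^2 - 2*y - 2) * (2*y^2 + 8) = -4*y^4 - 4*y^3 - 20*y^2 - 16*y - 16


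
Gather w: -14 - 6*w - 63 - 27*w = -33*w - 77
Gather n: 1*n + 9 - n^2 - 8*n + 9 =-n^2 - 7*n + 18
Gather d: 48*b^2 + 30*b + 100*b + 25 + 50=48*b^2 + 130*b + 75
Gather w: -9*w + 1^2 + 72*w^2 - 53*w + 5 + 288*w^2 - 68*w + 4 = 360*w^2 - 130*w + 10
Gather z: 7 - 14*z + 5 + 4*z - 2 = 10 - 10*z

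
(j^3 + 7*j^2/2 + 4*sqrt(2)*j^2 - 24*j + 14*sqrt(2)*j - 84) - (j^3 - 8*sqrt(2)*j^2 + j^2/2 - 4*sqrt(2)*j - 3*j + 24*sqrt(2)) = 3*j^2 + 12*sqrt(2)*j^2 - 21*j + 18*sqrt(2)*j - 84 - 24*sqrt(2)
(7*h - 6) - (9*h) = -2*h - 6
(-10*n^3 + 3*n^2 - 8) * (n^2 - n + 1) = -10*n^5 + 13*n^4 - 13*n^3 - 5*n^2 + 8*n - 8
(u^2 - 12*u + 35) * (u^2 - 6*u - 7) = u^4 - 18*u^3 + 100*u^2 - 126*u - 245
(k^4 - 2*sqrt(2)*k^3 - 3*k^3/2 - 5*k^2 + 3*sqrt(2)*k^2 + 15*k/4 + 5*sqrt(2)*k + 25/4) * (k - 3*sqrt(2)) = k^5 - 5*sqrt(2)*k^4 - 3*k^4/2 + 7*k^3 + 15*sqrt(2)*k^3/2 - 57*k^2/4 + 20*sqrt(2)*k^2 - 95*k/4 - 45*sqrt(2)*k/4 - 75*sqrt(2)/4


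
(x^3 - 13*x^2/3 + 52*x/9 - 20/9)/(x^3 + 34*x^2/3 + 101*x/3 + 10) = (9*x^3 - 39*x^2 + 52*x - 20)/(3*(3*x^3 + 34*x^2 + 101*x + 30))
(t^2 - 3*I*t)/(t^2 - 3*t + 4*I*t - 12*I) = t*(t - 3*I)/(t^2 + t*(-3 + 4*I) - 12*I)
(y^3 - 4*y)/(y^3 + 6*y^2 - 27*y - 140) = y*(y^2 - 4)/(y^3 + 6*y^2 - 27*y - 140)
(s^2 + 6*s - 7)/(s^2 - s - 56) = (s - 1)/(s - 8)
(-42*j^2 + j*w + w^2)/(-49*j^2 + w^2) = (-6*j + w)/(-7*j + w)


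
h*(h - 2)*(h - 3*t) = h^3 - 3*h^2*t - 2*h^2 + 6*h*t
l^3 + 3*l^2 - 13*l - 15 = (l - 3)*(l + 1)*(l + 5)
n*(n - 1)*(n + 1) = n^3 - n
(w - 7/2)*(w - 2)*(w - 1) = w^3 - 13*w^2/2 + 25*w/2 - 7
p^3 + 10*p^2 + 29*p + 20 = (p + 1)*(p + 4)*(p + 5)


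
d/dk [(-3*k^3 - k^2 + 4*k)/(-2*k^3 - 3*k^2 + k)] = (7*k^2 + 10*k + 11)/(4*k^4 + 12*k^3 + 5*k^2 - 6*k + 1)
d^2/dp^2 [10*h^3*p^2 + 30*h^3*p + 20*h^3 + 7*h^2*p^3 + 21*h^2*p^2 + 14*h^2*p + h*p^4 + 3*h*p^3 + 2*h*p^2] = 2*h*(10*h^2 + 21*h*p + 21*h + 6*p^2 + 9*p + 2)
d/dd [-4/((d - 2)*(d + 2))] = 8*d/((d - 2)^2*(d + 2)^2)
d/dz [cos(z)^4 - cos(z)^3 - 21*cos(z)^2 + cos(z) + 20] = (-4*cos(z)^3 + 3*cos(z)^2 + 42*cos(z) - 1)*sin(z)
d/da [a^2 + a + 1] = 2*a + 1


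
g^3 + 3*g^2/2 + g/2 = g*(g + 1/2)*(g + 1)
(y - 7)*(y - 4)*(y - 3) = y^3 - 14*y^2 + 61*y - 84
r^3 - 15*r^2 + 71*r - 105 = (r - 7)*(r - 5)*(r - 3)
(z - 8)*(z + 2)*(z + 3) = z^3 - 3*z^2 - 34*z - 48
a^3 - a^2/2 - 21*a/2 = a*(a - 7/2)*(a + 3)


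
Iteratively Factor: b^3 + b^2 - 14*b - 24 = (b + 2)*(b^2 - b - 12) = (b - 4)*(b + 2)*(b + 3)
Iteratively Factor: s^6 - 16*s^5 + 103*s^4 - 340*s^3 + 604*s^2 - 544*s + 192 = (s - 4)*(s^5 - 12*s^4 + 55*s^3 - 120*s^2 + 124*s - 48) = (s - 4)*(s - 3)*(s^4 - 9*s^3 + 28*s^2 - 36*s + 16) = (s - 4)*(s - 3)*(s - 2)*(s^3 - 7*s^2 + 14*s - 8) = (s - 4)^2*(s - 3)*(s - 2)*(s^2 - 3*s + 2) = (s - 4)^2*(s - 3)*(s - 2)*(s - 1)*(s - 2)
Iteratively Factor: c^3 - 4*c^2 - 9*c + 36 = (c - 3)*(c^2 - c - 12) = (c - 3)*(c + 3)*(c - 4)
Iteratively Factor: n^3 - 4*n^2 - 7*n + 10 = (n - 5)*(n^2 + n - 2) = (n - 5)*(n + 2)*(n - 1)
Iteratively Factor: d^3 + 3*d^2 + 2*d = (d + 1)*(d^2 + 2*d) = (d + 1)*(d + 2)*(d)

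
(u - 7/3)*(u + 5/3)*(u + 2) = u^3 + 4*u^2/3 - 47*u/9 - 70/9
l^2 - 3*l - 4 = (l - 4)*(l + 1)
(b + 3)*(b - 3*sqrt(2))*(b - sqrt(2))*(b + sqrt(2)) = b^4 - 3*sqrt(2)*b^3 + 3*b^3 - 9*sqrt(2)*b^2 - 2*b^2 - 6*b + 6*sqrt(2)*b + 18*sqrt(2)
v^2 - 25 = (v - 5)*(v + 5)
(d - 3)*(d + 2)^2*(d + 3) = d^4 + 4*d^3 - 5*d^2 - 36*d - 36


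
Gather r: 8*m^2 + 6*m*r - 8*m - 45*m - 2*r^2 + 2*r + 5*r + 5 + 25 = 8*m^2 - 53*m - 2*r^2 + r*(6*m + 7) + 30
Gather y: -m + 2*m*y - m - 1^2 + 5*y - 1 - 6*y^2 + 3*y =-2*m - 6*y^2 + y*(2*m + 8) - 2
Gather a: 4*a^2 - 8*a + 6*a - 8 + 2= 4*a^2 - 2*a - 6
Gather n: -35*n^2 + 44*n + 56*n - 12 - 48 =-35*n^2 + 100*n - 60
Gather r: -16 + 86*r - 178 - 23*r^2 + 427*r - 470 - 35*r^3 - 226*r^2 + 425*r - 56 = -35*r^3 - 249*r^2 + 938*r - 720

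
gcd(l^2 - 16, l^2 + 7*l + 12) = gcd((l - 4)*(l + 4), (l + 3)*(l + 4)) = l + 4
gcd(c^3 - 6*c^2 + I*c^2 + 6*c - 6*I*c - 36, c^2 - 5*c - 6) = c - 6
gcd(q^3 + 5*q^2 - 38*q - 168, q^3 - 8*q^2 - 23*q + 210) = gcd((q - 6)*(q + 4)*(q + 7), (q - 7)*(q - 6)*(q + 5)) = q - 6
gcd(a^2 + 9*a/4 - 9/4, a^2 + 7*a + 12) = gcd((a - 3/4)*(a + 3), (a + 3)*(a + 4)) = a + 3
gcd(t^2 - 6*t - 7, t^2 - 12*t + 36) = 1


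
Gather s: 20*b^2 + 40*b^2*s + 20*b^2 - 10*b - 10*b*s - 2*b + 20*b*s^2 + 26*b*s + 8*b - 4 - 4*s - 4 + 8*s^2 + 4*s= 40*b^2 - 4*b + s^2*(20*b + 8) + s*(40*b^2 + 16*b) - 8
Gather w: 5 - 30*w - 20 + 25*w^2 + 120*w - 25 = 25*w^2 + 90*w - 40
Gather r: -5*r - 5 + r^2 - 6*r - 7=r^2 - 11*r - 12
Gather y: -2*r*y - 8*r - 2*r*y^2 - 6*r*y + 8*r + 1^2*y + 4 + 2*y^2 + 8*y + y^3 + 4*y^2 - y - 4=y^3 + y^2*(6 - 2*r) + y*(8 - 8*r)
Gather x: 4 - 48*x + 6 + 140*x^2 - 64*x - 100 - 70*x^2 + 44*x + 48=70*x^2 - 68*x - 42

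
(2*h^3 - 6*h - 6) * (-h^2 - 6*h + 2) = -2*h^5 - 12*h^4 + 10*h^3 + 42*h^2 + 24*h - 12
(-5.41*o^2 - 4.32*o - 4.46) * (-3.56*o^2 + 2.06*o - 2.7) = 19.2596*o^4 + 4.2346*o^3 + 21.5854*o^2 + 2.4764*o + 12.042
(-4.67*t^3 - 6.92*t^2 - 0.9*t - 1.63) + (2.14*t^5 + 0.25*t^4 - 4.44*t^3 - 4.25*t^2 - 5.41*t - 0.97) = 2.14*t^5 + 0.25*t^4 - 9.11*t^3 - 11.17*t^2 - 6.31*t - 2.6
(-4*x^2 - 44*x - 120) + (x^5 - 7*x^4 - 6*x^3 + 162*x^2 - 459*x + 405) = x^5 - 7*x^4 - 6*x^3 + 158*x^2 - 503*x + 285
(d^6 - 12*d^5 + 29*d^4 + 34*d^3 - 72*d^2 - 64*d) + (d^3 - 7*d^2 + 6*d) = d^6 - 12*d^5 + 29*d^4 + 35*d^3 - 79*d^2 - 58*d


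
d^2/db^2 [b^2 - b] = 2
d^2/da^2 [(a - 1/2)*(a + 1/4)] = 2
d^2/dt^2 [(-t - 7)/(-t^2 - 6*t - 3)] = 2*(4*(t + 3)^2*(t + 7) - (3*t + 13)*(t^2 + 6*t + 3))/(t^2 + 6*t + 3)^3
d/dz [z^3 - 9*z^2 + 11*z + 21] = 3*z^2 - 18*z + 11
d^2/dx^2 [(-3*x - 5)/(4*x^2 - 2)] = 2*(-8*x^2*(3*x + 5) + (9*x + 5)*(2*x^2 - 1))/(2*x^2 - 1)^3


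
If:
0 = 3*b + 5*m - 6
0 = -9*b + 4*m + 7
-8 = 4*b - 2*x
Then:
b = 59/57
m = 11/19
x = 346/57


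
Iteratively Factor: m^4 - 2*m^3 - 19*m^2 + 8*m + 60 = (m + 2)*(m^3 - 4*m^2 - 11*m + 30) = (m - 2)*(m + 2)*(m^2 - 2*m - 15) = (m - 5)*(m - 2)*(m + 2)*(m + 3)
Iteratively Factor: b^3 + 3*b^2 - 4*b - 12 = (b + 2)*(b^2 + b - 6) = (b - 2)*(b + 2)*(b + 3)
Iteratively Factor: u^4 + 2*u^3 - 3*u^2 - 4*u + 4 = (u + 2)*(u^3 - 3*u + 2) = (u - 1)*(u + 2)*(u^2 + u - 2) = (u - 1)*(u + 2)^2*(u - 1)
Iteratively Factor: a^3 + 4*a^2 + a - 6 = (a + 2)*(a^2 + 2*a - 3) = (a - 1)*(a + 2)*(a + 3)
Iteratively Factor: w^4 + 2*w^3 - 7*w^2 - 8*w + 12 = (w - 1)*(w^3 + 3*w^2 - 4*w - 12) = (w - 2)*(w - 1)*(w^2 + 5*w + 6) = (w - 2)*(w - 1)*(w + 3)*(w + 2)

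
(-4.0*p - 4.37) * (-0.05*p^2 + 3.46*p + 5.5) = 0.2*p^3 - 13.6215*p^2 - 37.1202*p - 24.035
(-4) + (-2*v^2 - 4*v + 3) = -2*v^2 - 4*v - 1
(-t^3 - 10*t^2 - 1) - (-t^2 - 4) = -t^3 - 9*t^2 + 3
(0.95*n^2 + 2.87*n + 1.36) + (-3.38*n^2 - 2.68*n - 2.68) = -2.43*n^2 + 0.19*n - 1.32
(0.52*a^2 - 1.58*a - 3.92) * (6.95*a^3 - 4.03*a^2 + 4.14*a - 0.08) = 3.614*a^5 - 13.0766*a^4 - 18.7238*a^3 + 9.2148*a^2 - 16.1024*a + 0.3136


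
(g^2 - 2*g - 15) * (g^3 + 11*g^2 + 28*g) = g^5 + 9*g^4 - 9*g^3 - 221*g^2 - 420*g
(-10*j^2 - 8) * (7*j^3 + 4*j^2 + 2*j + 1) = -70*j^5 - 40*j^4 - 76*j^3 - 42*j^2 - 16*j - 8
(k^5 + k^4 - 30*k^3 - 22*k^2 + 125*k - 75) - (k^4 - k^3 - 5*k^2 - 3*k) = k^5 - 29*k^3 - 17*k^2 + 128*k - 75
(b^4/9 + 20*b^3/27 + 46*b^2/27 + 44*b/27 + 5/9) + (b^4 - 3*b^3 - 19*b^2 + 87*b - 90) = 10*b^4/9 - 61*b^3/27 - 467*b^2/27 + 2393*b/27 - 805/9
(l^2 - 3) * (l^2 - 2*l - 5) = l^4 - 2*l^3 - 8*l^2 + 6*l + 15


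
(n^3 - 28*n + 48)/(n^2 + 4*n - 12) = n - 4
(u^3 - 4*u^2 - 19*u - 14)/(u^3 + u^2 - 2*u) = (u^2 - 6*u - 7)/(u*(u - 1))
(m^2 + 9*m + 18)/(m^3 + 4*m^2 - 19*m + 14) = (m^2 + 9*m + 18)/(m^3 + 4*m^2 - 19*m + 14)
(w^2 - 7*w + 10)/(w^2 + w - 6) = (w - 5)/(w + 3)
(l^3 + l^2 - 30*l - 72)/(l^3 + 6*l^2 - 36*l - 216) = (l^2 + 7*l + 12)/(l^2 + 12*l + 36)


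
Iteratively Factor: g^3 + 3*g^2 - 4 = (g + 2)*(g^2 + g - 2) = (g + 2)^2*(g - 1)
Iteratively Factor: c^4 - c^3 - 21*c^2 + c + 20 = (c + 1)*(c^3 - 2*c^2 - 19*c + 20) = (c - 1)*(c + 1)*(c^2 - c - 20) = (c - 5)*(c - 1)*(c + 1)*(c + 4)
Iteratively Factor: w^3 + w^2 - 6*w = (w + 3)*(w^2 - 2*w) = (w - 2)*(w + 3)*(w)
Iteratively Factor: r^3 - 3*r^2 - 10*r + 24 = (r - 4)*(r^2 + r - 6) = (r - 4)*(r + 3)*(r - 2)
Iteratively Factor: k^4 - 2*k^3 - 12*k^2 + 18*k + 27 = (k + 3)*(k^3 - 5*k^2 + 3*k + 9) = (k + 1)*(k + 3)*(k^2 - 6*k + 9) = (k - 3)*(k + 1)*(k + 3)*(k - 3)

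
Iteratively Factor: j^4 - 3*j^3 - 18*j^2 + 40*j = (j + 4)*(j^3 - 7*j^2 + 10*j) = (j - 2)*(j + 4)*(j^2 - 5*j) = (j - 5)*(j - 2)*(j + 4)*(j)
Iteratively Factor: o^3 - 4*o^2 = (o - 4)*(o^2) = o*(o - 4)*(o)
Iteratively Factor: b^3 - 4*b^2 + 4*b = (b - 2)*(b^2 - 2*b) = (b - 2)^2*(b)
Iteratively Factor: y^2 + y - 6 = (y - 2)*(y + 3)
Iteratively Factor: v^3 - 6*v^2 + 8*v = (v - 4)*(v^2 - 2*v) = v*(v - 4)*(v - 2)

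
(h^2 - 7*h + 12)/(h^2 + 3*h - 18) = (h - 4)/(h + 6)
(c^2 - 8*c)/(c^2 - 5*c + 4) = c*(c - 8)/(c^2 - 5*c + 4)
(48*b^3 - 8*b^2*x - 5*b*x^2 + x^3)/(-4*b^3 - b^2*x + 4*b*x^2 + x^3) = (-48*b^3 + 8*b^2*x + 5*b*x^2 - x^3)/(4*b^3 + b^2*x - 4*b*x^2 - x^3)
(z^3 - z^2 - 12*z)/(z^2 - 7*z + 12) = z*(z + 3)/(z - 3)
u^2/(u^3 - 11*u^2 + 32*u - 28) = u^2/(u^3 - 11*u^2 + 32*u - 28)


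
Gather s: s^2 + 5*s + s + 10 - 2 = s^2 + 6*s + 8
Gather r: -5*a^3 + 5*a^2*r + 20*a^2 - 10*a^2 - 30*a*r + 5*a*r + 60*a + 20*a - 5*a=-5*a^3 + 10*a^2 + 75*a + r*(5*a^2 - 25*a)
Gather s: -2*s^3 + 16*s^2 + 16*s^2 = -2*s^3 + 32*s^2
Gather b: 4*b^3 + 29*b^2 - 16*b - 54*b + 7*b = 4*b^3 + 29*b^2 - 63*b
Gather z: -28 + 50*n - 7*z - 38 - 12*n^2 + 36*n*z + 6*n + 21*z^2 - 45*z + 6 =-12*n^2 + 56*n + 21*z^2 + z*(36*n - 52) - 60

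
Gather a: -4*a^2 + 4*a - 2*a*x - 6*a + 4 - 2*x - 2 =-4*a^2 + a*(-2*x - 2) - 2*x + 2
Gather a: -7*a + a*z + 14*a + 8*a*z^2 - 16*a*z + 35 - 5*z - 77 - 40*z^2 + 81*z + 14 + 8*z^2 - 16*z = a*(8*z^2 - 15*z + 7) - 32*z^2 + 60*z - 28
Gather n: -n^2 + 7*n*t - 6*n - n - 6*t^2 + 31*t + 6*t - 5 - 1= -n^2 + n*(7*t - 7) - 6*t^2 + 37*t - 6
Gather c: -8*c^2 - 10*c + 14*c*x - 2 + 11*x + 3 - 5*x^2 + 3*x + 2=-8*c^2 + c*(14*x - 10) - 5*x^2 + 14*x + 3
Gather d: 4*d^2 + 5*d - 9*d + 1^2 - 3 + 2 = 4*d^2 - 4*d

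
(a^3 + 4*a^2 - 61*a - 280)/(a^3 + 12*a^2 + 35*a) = (a - 8)/a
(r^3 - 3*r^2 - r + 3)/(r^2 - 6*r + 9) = (r^2 - 1)/(r - 3)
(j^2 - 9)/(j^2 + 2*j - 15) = (j + 3)/(j + 5)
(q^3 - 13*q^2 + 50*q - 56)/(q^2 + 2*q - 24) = (q^2 - 9*q + 14)/(q + 6)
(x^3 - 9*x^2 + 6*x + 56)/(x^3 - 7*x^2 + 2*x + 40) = (x - 7)/(x - 5)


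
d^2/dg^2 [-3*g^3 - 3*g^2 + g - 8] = -18*g - 6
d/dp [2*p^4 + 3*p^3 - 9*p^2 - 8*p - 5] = 8*p^3 + 9*p^2 - 18*p - 8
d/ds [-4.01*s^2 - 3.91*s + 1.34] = -8.02*s - 3.91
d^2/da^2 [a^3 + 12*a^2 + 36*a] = 6*a + 24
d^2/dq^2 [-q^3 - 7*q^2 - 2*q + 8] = -6*q - 14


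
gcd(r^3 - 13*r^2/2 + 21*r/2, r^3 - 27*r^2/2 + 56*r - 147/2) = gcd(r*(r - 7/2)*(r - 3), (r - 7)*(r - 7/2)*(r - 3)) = r^2 - 13*r/2 + 21/2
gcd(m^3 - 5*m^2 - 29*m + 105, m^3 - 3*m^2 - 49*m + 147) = m^2 - 10*m + 21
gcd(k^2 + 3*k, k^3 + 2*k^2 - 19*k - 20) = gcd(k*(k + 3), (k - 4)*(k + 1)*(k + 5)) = 1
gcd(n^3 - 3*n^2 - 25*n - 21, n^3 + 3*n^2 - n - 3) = n^2 + 4*n + 3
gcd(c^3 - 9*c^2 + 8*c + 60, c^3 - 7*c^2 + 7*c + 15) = c - 5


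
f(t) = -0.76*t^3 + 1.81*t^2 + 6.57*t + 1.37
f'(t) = -2.28*t^2 + 3.62*t + 6.57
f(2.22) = 16.56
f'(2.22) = 3.37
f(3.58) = 13.22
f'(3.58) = -9.69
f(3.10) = 16.49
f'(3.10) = -4.12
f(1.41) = 12.10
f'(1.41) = 7.14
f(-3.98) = 51.81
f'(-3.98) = -43.95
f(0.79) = 7.32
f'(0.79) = 8.01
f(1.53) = 12.94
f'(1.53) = 6.77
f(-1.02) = -2.64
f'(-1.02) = 0.51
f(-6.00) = 191.27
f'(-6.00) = -97.23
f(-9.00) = 642.89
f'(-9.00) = -210.69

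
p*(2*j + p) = 2*j*p + p^2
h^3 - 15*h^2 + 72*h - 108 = (h - 6)^2*(h - 3)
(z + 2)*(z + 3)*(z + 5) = z^3 + 10*z^2 + 31*z + 30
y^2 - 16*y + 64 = (y - 8)^2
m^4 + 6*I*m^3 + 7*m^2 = m^2*(m - I)*(m + 7*I)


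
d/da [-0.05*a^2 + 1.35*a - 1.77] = 1.35 - 0.1*a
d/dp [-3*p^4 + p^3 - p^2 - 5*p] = -12*p^3 + 3*p^2 - 2*p - 5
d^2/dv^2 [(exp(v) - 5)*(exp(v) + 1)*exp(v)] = (9*exp(2*v) - 16*exp(v) - 5)*exp(v)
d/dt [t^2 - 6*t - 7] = 2*t - 6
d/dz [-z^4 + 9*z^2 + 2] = -4*z^3 + 18*z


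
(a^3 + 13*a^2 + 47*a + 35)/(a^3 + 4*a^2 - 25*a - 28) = (a + 5)/(a - 4)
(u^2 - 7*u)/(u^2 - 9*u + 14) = u/(u - 2)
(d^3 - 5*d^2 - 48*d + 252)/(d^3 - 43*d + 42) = (d - 6)/(d - 1)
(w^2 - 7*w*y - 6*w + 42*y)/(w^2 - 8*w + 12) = (w - 7*y)/(w - 2)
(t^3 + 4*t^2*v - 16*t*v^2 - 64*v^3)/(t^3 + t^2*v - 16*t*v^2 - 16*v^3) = (t + 4*v)/(t + v)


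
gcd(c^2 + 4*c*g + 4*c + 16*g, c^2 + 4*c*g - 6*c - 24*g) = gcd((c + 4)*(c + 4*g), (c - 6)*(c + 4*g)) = c + 4*g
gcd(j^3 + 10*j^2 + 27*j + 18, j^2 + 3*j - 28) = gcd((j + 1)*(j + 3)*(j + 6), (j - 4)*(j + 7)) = 1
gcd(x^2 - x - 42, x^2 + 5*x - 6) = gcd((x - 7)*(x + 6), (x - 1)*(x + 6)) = x + 6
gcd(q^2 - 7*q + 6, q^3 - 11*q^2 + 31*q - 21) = q - 1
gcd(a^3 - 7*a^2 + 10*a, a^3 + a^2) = a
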